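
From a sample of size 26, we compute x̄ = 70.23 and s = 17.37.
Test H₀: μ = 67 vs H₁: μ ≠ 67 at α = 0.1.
One-sample t-test:
H₀: μ = 67
H₁: μ ≠ 67
df = n - 1 = 25
t = (x̄ - μ₀) / (s/√n) = (70.23 - 67) / (17.37/√26) = 0.948
p-value = 0.3521

Since p-value > α = 0.1, we fail to reject H₀.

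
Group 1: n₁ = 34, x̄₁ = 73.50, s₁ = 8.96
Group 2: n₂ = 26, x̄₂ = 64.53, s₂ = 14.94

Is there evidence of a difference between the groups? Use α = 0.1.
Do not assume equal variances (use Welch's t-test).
Welch's two-sample t-test:
H₀: μ₁ = μ₂
H₁: μ₁ ≠ μ₂
s₁²/n₁ = 8.96²/34 = 2.3612,  s₂²/n₂ = 14.94²/26 = 8.5848
SE = √(s₁²/n₁ + s₂²/n₂) = √(2.3612 + 8.5848) = 3.3085
df (Welch-Satterthwaite) = (s₁²/n₁ + s₂²/n₂)² / [(s₁²/n₁)²/(n₁-1) + (s₂²/n₂)²/(n₂-1)] ≈ 38.44
t = (x̄₁ - x̄₂) / SE = (73.50 - 64.53) / 3.3085 = 8.97 / 3.3085 = 2.711
p-value = 0.0100

Since p-value < α = 0.1, we reject H₀.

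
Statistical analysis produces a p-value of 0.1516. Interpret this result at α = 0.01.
Since p = 0.1516 > α = 0.01, fail to reject H₀.
There is insufficient evidence to reject the null hypothesis; the result is not statistically significant at the 0.01 level.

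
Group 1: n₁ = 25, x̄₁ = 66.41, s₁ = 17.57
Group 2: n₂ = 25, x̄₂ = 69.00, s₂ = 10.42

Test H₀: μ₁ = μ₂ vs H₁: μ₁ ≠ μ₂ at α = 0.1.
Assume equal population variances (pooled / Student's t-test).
Student's two-sample t-test (equal variances):
H₀: μ₁ = μ₂
H₁: μ₁ ≠ μ₂
df = n₁ + n₂ - 2 = 48
Pooled variance s_p² = [(n₁-1)s₁² + (n₂-1)s₂²] / (n₁ + n₂ - 2) = [(24)(17.57²) + (24)(10.42²)] / 48 = 208.6407
SE = √(s_p²(1/n₁ + 1/n₂)) = √(208.6407 × (1/25 + 1/25)) = 4.0855
t = (x̄₁ - x̄₂) / SE = (66.41 - 69.00) / 4.0855 = -2.59 / 4.0855 = -0.634
p-value = 0.5291

Since p-value > α = 0.1, we fail to reject H₀.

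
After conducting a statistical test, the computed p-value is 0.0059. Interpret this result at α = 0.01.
Since p = 0.0059 < α = 0.01, reject H₀.
There is sufficient evidence to reject the null hypothesis; the result is statistically significant at the 0.01 level.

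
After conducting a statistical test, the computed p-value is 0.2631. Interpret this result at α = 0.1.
Since p = 0.2631 > α = 0.1, fail to reject H₀.
There is insufficient evidence to reject the null hypothesis; the result is not statistically significant at the 0.1 level.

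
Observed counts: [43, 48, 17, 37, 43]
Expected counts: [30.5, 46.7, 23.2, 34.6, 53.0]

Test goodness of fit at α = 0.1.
Chi-square goodness of fit test:
H₀: observed counts match expected distribution
H₁: observed counts differ from expected distribution
df = k - 1 = 4
χ² = Σ(O - E)²/E
   = (43 - 30.5)²/30.5 + (48 - 46.7)²/46.7 + (17 - 23.2)²/23.2 + (37 - 34.6)²/34.6 + (43 - 53.0)²/53.0
   = 5.123 + 0.036 + 1.657 + 0.166 + 1.887
   = 8.87
p-value = 0.0645

Since p-value < α = 0.1, we reject H₀.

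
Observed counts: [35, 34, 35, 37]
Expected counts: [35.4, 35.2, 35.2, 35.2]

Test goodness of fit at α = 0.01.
Chi-square goodness of fit test:
H₀: observed counts match expected distribution
H₁: observed counts differ from expected distribution
df = k - 1 = 3
χ² = Σ(O - E)²/E
   = (35 - 35.4)²/35.4 + (34 - 35.2)²/35.2 + (35 - 35.2)²/35.2 + (37 - 35.2)²/35.2
   = 0.005 + 0.041 + 0.001 + 0.092
   = 0.14
p-value = 0.9868

Since p-value > α = 0.01, we fail to reject H₀.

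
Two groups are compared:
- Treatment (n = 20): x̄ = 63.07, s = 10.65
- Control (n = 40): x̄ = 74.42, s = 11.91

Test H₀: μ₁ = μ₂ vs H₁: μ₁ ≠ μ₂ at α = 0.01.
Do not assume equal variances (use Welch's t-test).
Welch's two-sample t-test:
H₀: μ₁ = μ₂
H₁: μ₁ ≠ μ₂
s₁²/n₁ = 10.65²/20 = 5.6711,  s₂²/n₂ = 11.91²/40 = 3.5462
SE = √(s₁²/n₁ + s₂²/n₂) = √(5.6711 + 3.5462) = 3.0360
df (Welch-Satterthwaite) = (s₁²/n₁ + s₂²/n₂)² / [(s₁²/n₁)²/(n₁-1) + (s₂²/n₂)²/(n₂-1)] ≈ 42.16
t = (x̄₁ - x̄₂) / SE = (63.07 - 74.42) / 3.0360 = -11.35 / 3.0360 = -3.738
p-value = 0.0006

Since p-value < α = 0.01, we reject H₀.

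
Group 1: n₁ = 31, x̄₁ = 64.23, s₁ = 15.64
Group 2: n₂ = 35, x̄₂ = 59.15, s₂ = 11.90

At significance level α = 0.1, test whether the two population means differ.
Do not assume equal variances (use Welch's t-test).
Welch's two-sample t-test:
H₀: μ₁ = μ₂
H₁: μ₁ ≠ μ₂
s₁²/n₁ = 15.64²/31 = 7.8906,  s₂²/n₂ = 11.90²/35 = 4.0460
SE = √(s₁²/n₁ + s₂²/n₂) = √(7.8906 + 4.0460) = 3.4549
df (Welch-Satterthwaite) = (s₁²/n₁ + s₂²/n₂)² / [(s₁²/n₁)²/(n₁-1) + (s₂²/n₂)²/(n₂-1)] ≈ 55.73
t = (x̄₁ - x̄₂) / SE = (64.23 - 59.15) / 3.4549 = 5.08 / 3.4549 = 1.470
p-value = 0.1471

Since p-value > α = 0.1, we fail to reject H₀.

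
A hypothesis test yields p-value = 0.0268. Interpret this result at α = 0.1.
Since p = 0.0268 < α = 0.1, reject H₀.
There is sufficient evidence to reject the null hypothesis; the result is statistically significant at the 0.1 level.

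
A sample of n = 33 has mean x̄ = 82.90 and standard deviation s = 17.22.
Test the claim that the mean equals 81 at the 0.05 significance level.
One-sample t-test:
H₀: μ = 81
H₁: μ ≠ 81
df = n - 1 = 32
t = (x̄ - μ₀) / (s/√n) = (82.90 - 81) / (17.22/√33) = 0.634
p-value = 0.5307

Since p-value > α = 0.05, we fail to reject H₀.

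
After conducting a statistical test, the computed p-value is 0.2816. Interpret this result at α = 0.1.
Since p = 0.2816 > α = 0.1, fail to reject H₀.
There is insufficient evidence to reject the null hypothesis; the result is not statistically significant at the 0.1 level.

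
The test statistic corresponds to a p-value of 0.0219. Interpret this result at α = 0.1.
Since p = 0.0219 < α = 0.1, reject H₀.
There is sufficient evidence to reject the null hypothesis; the result is statistically significant at the 0.1 level.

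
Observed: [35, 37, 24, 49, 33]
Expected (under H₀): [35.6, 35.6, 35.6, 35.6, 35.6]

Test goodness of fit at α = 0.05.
Chi-square goodness of fit test:
H₀: observed counts match expected distribution
H₁: observed counts differ from expected distribution
df = k - 1 = 4
χ² = Σ(O - E)²/E
   = (35 - 35.6)²/35.6 + (37 - 35.6)²/35.6 + (24 - 35.6)²/35.6 + (49 - 35.6)²/35.6 + (33 - 35.6)²/35.6
   = 0.010 + 0.055 + 3.780 + 5.044 + 0.190
   = 9.08
p-value = 0.0592

Since p-value > α = 0.05, we fail to reject H₀.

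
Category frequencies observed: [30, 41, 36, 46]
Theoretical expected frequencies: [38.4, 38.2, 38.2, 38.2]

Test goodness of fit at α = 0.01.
Chi-square goodness of fit test:
H₀: observed counts match expected distribution
H₁: observed counts differ from expected distribution
df = k - 1 = 3
χ² = Σ(O - E)²/E
   = (30 - 38.4)²/38.4 + (41 - 38.2)²/38.2 + (36 - 38.2)²/38.2 + (46 - 38.2)²/38.2
   = 1.837 + 0.205 + 0.127 + 1.593
   = 3.76
p-value = 0.2883

Since p-value > α = 0.01, we fail to reject H₀.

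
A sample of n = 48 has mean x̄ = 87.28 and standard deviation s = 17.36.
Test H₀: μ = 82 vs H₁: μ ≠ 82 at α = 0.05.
One-sample t-test:
H₀: μ = 82
H₁: μ ≠ 82
df = n - 1 = 47
t = (x̄ - μ₀) / (s/√n) = (87.28 - 82) / (17.36/√48) = 2.107
p-value = 0.0405

Since p-value < α = 0.05, we reject H₀.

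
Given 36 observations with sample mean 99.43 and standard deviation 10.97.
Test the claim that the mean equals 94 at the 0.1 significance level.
One-sample t-test:
H₀: μ = 94
H₁: μ ≠ 94
df = n - 1 = 35
t = (x̄ - μ₀) / (s/√n) = (99.43 - 94) / (10.97/√36) = 2.970
p-value = 0.0054

Since p-value < α = 0.1, we reject H₀.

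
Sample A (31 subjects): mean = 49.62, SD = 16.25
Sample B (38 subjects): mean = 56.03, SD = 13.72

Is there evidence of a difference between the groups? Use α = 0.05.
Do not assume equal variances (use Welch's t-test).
Welch's two-sample t-test:
H₀: μ₁ = μ₂
H₁: μ₁ ≠ μ₂
s₁²/n₁ = 16.25²/31 = 8.5181,  s₂²/n₂ = 13.72²/38 = 4.9536
SE = √(s₁²/n₁ + s₂²/n₂) = √(8.5181 + 4.9536) = 3.6704
df (Welch-Satterthwaite) = (s₁²/n₁ + s₂²/n₂)² / [(s₁²/n₁)²/(n₁-1) + (s₂²/n₂)²/(n₂-1)] ≈ 58.89
t = (x̄₁ - x̄₂) / SE = (49.62 - 56.03) / 3.6704 = -6.41 / 3.6704 = -1.746
p-value = 0.0860

Since p-value > α = 0.05, we fail to reject H₀.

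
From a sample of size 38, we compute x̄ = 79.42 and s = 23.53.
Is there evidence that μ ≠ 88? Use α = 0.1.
One-sample t-test:
H₀: μ = 88
H₁: μ ≠ 88
df = n - 1 = 37
t = (x̄ - μ₀) / (s/√n) = (79.42 - 88) / (23.53/√38) = -2.248
p-value = 0.0306

Since p-value < α = 0.1, we reject H₀.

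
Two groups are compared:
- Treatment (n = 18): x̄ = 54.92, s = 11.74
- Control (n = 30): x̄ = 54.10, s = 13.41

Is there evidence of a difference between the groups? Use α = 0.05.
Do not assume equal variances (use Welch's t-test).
Welch's two-sample t-test:
H₀: μ₁ = μ₂
H₁: μ₁ ≠ μ₂
s₁²/n₁ = 11.74²/18 = 7.6571,  s₂²/n₂ = 13.41²/30 = 5.9943
SE = √(s₁²/n₁ + s₂²/n₂) = √(7.6571 + 5.9943) = 3.6948
df (Welch-Satterthwaite) = (s₁²/n₁ + s₂²/n₂)² / [(s₁²/n₁)²/(n₁-1) + (s₂²/n₂)²/(n₂-1)] ≈ 39.75
t = (x̄₁ - x̄₂) / SE = (54.92 - 54.10) / 3.6948 = 0.82 / 3.6948 = 0.222
p-value = 0.8255

Since p-value > α = 0.05, we fail to reject H₀.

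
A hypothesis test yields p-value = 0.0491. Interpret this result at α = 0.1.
Since p = 0.0491 < α = 0.1, reject H₀.
There is sufficient evidence to reject the null hypothesis; the result is statistically significant at the 0.1 level.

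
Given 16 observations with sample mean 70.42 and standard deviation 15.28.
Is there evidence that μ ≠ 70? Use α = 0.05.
One-sample t-test:
H₀: μ = 70
H₁: μ ≠ 70
df = n - 1 = 15
t = (x̄ - μ₀) / (s/√n) = (70.42 - 70) / (15.28/√16) = 0.110
p-value = 0.9139

Since p-value > α = 0.05, we fail to reject H₀.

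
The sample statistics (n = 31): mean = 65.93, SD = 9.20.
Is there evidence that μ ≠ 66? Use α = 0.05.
One-sample t-test:
H₀: μ = 66
H₁: μ ≠ 66
df = n - 1 = 30
t = (x̄ - μ₀) / (s/√n) = (65.93 - 66) / (9.20/√31) = -0.042
p-value = 0.9665

Since p-value > α = 0.05, we fail to reject H₀.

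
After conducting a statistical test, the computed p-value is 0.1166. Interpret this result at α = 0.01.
Since p = 0.1166 > α = 0.01, fail to reject H₀.
There is insufficient evidence to reject the null hypothesis; the result is not statistically significant at the 0.01 level.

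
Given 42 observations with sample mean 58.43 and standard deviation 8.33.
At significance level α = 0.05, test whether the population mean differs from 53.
One-sample t-test:
H₀: μ = 53
H₁: μ ≠ 53
df = n - 1 = 41
t = (x̄ - μ₀) / (s/√n) = (58.43 - 53) / (8.33/√42) = 4.225
p-value = 0.0001

Since p-value < α = 0.05, we reject H₀.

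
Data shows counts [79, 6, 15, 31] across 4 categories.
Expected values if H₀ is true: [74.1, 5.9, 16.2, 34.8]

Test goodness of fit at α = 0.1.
Chi-square goodness of fit test:
H₀: observed counts match expected distribution
H₁: observed counts differ from expected distribution
df = k - 1 = 3
χ² = Σ(O - E)²/E
   = (79 - 74.1)²/74.1 + (6 - 5.9)²/5.9 + (15 - 16.2)²/16.2 + (31 - 34.8)²/34.8
   = 0.324 + 0.002 + 0.089 + 0.415
   = 0.83
p-value = 0.8424

Since p-value > α = 0.1, we fail to reject H₀.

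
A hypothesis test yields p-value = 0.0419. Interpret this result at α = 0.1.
Since p = 0.0419 < α = 0.1, reject H₀.
There is sufficient evidence to reject the null hypothesis; the result is statistically significant at the 0.1 level.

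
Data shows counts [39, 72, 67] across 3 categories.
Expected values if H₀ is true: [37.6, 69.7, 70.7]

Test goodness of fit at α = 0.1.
Chi-square goodness of fit test:
H₀: observed counts match expected distribution
H₁: observed counts differ from expected distribution
df = k - 1 = 2
χ² = Σ(O - E)²/E
   = (39 - 37.6)²/37.6 + (72 - 69.7)²/69.7 + (67 - 70.7)²/70.7
   = 0.052 + 0.076 + 0.194
   = 0.32
p-value = 0.8514

Since p-value > α = 0.1, we fail to reject H₀.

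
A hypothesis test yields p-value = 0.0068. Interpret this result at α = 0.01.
Since p = 0.0068 < α = 0.01, reject H₀.
There is sufficient evidence to reject the null hypothesis; the result is statistically significant at the 0.01 level.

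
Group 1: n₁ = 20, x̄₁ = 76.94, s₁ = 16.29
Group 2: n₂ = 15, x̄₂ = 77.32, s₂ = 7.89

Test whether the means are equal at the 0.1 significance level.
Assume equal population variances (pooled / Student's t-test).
Student's two-sample t-test (equal variances):
H₀: μ₁ = μ₂
H₁: μ₁ ≠ μ₂
df = n₁ + n₂ - 2 = 33
Pooled variance s_p² = [(n₁-1)s₁² + (n₂-1)s₂²] / (n₁ + n₂ - 2) = [(19)(16.29²) + (14)(7.89²)] / 33 = 179.1954
SE = √(s_p²(1/n₁ + 1/n₂)) = √(179.1954 × (1/20 + 1/15)) = 4.5723
t = (x̄₁ - x̄₂) / SE = (76.94 - 77.32) / 4.5723 = -0.38 / 4.5723 = -0.083
p-value = 0.9343

Since p-value > α = 0.1, we fail to reject H₀.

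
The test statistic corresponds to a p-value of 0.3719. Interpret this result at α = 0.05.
Since p = 0.3719 > α = 0.05, fail to reject H₀.
There is insufficient evidence to reject the null hypothesis; the result is not statistically significant at the 0.05 level.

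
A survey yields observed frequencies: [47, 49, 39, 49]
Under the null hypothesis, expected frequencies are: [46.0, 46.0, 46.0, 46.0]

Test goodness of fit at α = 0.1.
Chi-square goodness of fit test:
H₀: observed counts match expected distribution
H₁: observed counts differ from expected distribution
df = k - 1 = 3
χ² = Σ(O - E)²/E
   = (47 - 46.0)²/46.0 + (49 - 46.0)²/46.0 + (39 - 46.0)²/46.0 + (49 - 46.0)²/46.0
   = 0.022 + 0.196 + 1.065 + 0.196
   = 1.48
p-value = 0.6873

Since p-value > α = 0.1, we fail to reject H₀.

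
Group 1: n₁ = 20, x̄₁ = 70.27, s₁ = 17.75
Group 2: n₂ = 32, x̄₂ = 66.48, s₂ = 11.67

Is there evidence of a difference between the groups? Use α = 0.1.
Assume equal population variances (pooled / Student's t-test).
Student's two-sample t-test (equal variances):
H₀: μ₁ = μ₂
H₁: μ₁ ≠ μ₂
df = n₁ + n₂ - 2 = 50
Pooled variance s_p² = [(n₁-1)s₁² + (n₂-1)s₂²] / (n₁ + n₂ - 2) = [(19)(17.75²) + (31)(11.67²)] / 50 = 204.1609
SE = √(s_p²(1/n₁ + 1/n₂)) = √(204.1609 × (1/20 + 1/32)) = 4.0728
t = (x̄₁ - x̄₂) / SE = (70.27 - 66.48) / 4.0728 = 3.79 / 4.0728 = 0.931
p-value = 0.3566

Since p-value > α = 0.1, we fail to reject H₀.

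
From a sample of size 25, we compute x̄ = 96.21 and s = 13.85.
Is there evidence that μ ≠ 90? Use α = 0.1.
One-sample t-test:
H₀: μ = 90
H₁: μ ≠ 90
df = n - 1 = 24
t = (x̄ - μ₀) / (s/√n) = (96.21 - 90) / (13.85/√25) = 2.242
p-value = 0.0345

Since p-value < α = 0.1, we reject H₀.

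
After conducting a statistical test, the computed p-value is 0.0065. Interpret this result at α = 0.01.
Since p = 0.0065 < α = 0.01, reject H₀.
There is sufficient evidence to reject the null hypothesis; the result is statistically significant at the 0.01 level.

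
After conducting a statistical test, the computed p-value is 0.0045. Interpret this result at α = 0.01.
Since p = 0.0045 < α = 0.01, reject H₀.
There is sufficient evidence to reject the null hypothesis; the result is statistically significant at the 0.01 level.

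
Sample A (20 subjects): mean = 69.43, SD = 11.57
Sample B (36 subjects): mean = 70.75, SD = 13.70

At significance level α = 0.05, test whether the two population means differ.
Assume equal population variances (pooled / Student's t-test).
Student's two-sample t-test (equal variances):
H₀: μ₁ = μ₂
H₁: μ₁ ≠ μ₂
df = n₁ + n₂ - 2 = 54
Pooled variance s_p² = [(n₁-1)s₁² + (n₂-1)s₂²] / (n₁ + n₂ - 2) = [(19)(11.57²) + (35)(13.70²)] / 54 = 168.7515
SE = √(s_p²(1/n₁ + 1/n₂)) = √(168.7515 × (1/20 + 1/36)) = 3.6229
t = (x̄₁ - x̄₂) / SE = (69.43 - 70.75) / 3.6229 = -1.32 / 3.6229 = -0.364
p-value = 0.7170

Since p-value > α = 0.05, we fail to reject H₀.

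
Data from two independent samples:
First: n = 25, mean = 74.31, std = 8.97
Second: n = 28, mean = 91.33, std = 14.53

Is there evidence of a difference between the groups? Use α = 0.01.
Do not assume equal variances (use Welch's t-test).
Welch's two-sample t-test:
H₀: μ₁ = μ₂
H₁: μ₁ ≠ μ₂
s₁²/n₁ = 8.97²/25 = 3.2184,  s₂²/n₂ = 14.53²/28 = 7.5400
SE = √(s₁²/n₁ + s₂²/n₂) = √(3.2184 + 7.5400) = 3.2800
df (Welch-Satterthwaite) = (s₁²/n₁ + s₂²/n₂)² / [(s₁²/n₁)²/(n₁-1) + (s₂²/n₂)²/(n₂-1)] ≈ 45.62
t = (x̄₁ - x̄₂) / SE = (74.31 - 91.33) / 3.2800 = -17.02 / 3.2800 = -5.189
p-value < 0.0001

Since p-value < α = 0.01, we reject H₀.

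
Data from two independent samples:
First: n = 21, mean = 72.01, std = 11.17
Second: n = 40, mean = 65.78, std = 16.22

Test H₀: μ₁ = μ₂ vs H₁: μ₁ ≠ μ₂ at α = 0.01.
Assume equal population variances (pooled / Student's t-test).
Student's two-sample t-test (equal variances):
H₀: μ₁ = μ₂
H₁: μ₁ ≠ μ₂
df = n₁ + n₂ - 2 = 59
Pooled variance s_p² = [(n₁-1)s₁² + (n₂-1)s₂²] / (n₁ + n₂ - 2) = [(20)(11.17²) + (39)(16.22²)] / 59 = 216.2004
SE = √(s_p²(1/n₁ + 1/n₂)) = √(216.2004 × (1/21 + 1/40)) = 3.9624
t = (x̄₁ - x̄₂) / SE = (72.01 - 65.78) / 3.9624 = 6.23 / 3.9624 = 1.572
p-value = 0.1212

Since p-value > α = 0.01, we fail to reject H₀.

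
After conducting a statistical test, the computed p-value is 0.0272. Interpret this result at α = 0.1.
Since p = 0.0272 < α = 0.1, reject H₀.
There is sufficient evidence to reject the null hypothesis; the result is statistically significant at the 0.1 level.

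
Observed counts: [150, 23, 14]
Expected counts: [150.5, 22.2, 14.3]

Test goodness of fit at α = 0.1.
Chi-square goodness of fit test:
H₀: observed counts match expected distribution
H₁: observed counts differ from expected distribution
df = k - 1 = 2
χ² = Σ(O - E)²/E
   = (150 - 150.5)²/150.5 + (23 - 22.2)²/22.2 + (14 - 14.3)²/14.3
   = 0.002 + 0.029 + 0.006
   = 0.04
p-value = 0.9818

Since p-value > α = 0.1, we fail to reject H₀.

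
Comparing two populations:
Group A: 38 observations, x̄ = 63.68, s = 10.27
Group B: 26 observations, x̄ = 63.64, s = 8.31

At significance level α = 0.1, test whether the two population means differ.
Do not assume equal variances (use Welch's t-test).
Welch's two-sample t-test:
H₀: μ₁ = μ₂
H₁: μ₁ ≠ μ₂
s₁²/n₁ = 10.27²/38 = 2.7756,  s₂²/n₂ = 8.31²/26 = 2.6560
SE = √(s₁²/n₁ + s₂²/n₂) = √(2.7756 + 2.6560) = 2.3306
df (Welch-Satterthwaite) = (s₁²/n₁ + s₂²/n₂)² / [(s₁²/n₁)²/(n₁-1) + (s₂²/n₂)²/(n₂-1)] ≈ 60.16
t = (x̄₁ - x̄₂) / SE = (63.68 - 63.64) / 2.3306 = 0.04 / 2.3306 = 0.017
p-value = 0.9864

Since p-value > α = 0.1, we fail to reject H₀.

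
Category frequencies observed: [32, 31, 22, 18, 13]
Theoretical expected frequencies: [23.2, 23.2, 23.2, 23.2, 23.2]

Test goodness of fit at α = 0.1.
Chi-square goodness of fit test:
H₀: observed counts match expected distribution
H₁: observed counts differ from expected distribution
df = k - 1 = 4
χ² = Σ(O - E)²/E
   = (32 - 23.2)²/23.2 + (31 - 23.2)²/23.2 + (22 - 23.2)²/23.2 + (18 - 23.2)²/23.2 + (13 - 23.2)²/23.2
   = 3.338 + 2.622 + 0.062 + 1.166 + 4.484
   = 11.67
p-value = 0.0200

Since p-value < α = 0.1, we reject H₀.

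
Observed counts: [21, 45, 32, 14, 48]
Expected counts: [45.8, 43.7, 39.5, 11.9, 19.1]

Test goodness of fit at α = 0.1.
Chi-square goodness of fit test:
H₀: observed counts match expected distribution
H₁: observed counts differ from expected distribution
df = k - 1 = 4
χ² = Σ(O - E)²/E
   = (21 - 45.8)²/45.8 + (45 - 43.7)²/43.7 + (32 - 39.5)²/39.5 + (14 - 11.9)²/11.9 + (48 - 19.1)²/19.1
   = 13.429 + 0.039 + 1.424 + 0.371 + 43.728
   = 58.99
p-value < 0.0001

Since p-value < α = 0.1, we reject H₀.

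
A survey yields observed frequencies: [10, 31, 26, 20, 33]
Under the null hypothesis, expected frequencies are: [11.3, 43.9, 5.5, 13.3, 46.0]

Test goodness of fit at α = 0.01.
Chi-square goodness of fit test:
H₀: observed counts match expected distribution
H₁: observed counts differ from expected distribution
df = k - 1 = 4
χ² = Σ(O - E)²/E
   = (10 - 11.3)²/11.3 + (31 - 43.9)²/43.9 + (26 - 5.5)²/5.5 + (20 - 13.3)²/13.3 + (33 - 46.0)²/46.0
   = 0.150 + 3.791 + 76.409 + 3.375 + 3.674
   = 87.40
p-value < 0.0001

Since p-value < α = 0.01, we reject H₀.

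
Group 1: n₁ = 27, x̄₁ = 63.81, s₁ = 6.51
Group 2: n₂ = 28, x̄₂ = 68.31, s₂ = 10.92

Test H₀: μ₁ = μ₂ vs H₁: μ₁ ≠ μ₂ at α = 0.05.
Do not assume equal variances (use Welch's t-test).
Welch's two-sample t-test:
H₀: μ₁ = μ₂
H₁: μ₁ ≠ μ₂
s₁²/n₁ = 6.51²/27 = 1.5696,  s₂²/n₂ = 10.92²/28 = 4.2588
SE = √(s₁²/n₁ + s₂²/n₂) = √(1.5696 + 4.2588) = 2.4142
df (Welch-Satterthwaite) = (s₁²/n₁ + s₂²/n₂)² / [(s₁²/n₁)²/(n₁-1) + (s₂²/n₂)²/(n₂-1)] ≈ 44.32
t = (x̄₁ - x̄₂) / SE = (63.81 - 68.31) / 2.4142 = -4.50 / 2.4142 = -1.864
p-value = 0.0690

Since p-value > α = 0.05, we fail to reject H₀.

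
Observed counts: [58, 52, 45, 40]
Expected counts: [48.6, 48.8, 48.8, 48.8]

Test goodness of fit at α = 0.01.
Chi-square goodness of fit test:
H₀: observed counts match expected distribution
H₁: observed counts differ from expected distribution
df = k - 1 = 3
χ² = Σ(O - E)²/E
   = (58 - 48.6)²/48.6 + (52 - 48.8)²/48.8 + (45 - 48.8)²/48.8 + (40 - 48.8)²/48.8
   = 1.818 + 0.210 + 0.296 + 1.587
   = 3.91
p-value = 0.2713

Since p-value > α = 0.01, we fail to reject H₀.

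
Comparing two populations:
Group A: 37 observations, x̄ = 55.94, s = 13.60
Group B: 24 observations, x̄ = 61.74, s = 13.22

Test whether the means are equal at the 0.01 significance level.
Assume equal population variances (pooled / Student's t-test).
Student's two-sample t-test (equal variances):
H₀: μ₁ = μ₂
H₁: μ₁ ≠ μ₂
df = n₁ + n₂ - 2 = 59
Pooled variance s_p² = [(n₁-1)s₁² + (n₂-1)s₂²] / (n₁ + n₂ - 2) = [(36)(13.60²) + (23)(13.22²)] / 59 = 180.9870
SE = √(s_p²(1/n₁ + 1/n₂)) = √(180.9870 × (1/37 + 1/24)) = 3.5260
t = (x̄₁ - x̄₂) / SE = (55.94 - 61.74) / 3.5260 = -5.80 / 3.5260 = -1.645
p-value = 0.1053

Since p-value > α = 0.01, we fail to reject H₀.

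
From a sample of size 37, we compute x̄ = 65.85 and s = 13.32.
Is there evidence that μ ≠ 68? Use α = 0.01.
One-sample t-test:
H₀: μ = 68
H₁: μ ≠ 68
df = n - 1 = 36
t = (x̄ - μ₀) / (s/√n) = (65.85 - 68) / (13.32/√37) = -0.982
p-value = 0.3327

Since p-value > α = 0.01, we fail to reject H₀.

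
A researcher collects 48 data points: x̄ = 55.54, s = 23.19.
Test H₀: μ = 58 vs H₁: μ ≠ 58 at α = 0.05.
One-sample t-test:
H₀: μ = 58
H₁: μ ≠ 58
df = n - 1 = 47
t = (x̄ - μ₀) / (s/√n) = (55.54 - 58) / (23.19/√48) = -0.735
p-value = 0.4660

Since p-value > α = 0.05, we fail to reject H₀.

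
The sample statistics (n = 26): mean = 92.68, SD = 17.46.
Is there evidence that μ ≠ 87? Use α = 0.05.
One-sample t-test:
H₀: μ = 87
H₁: μ ≠ 87
df = n - 1 = 25
t = (x̄ - μ₀) / (s/√n) = (92.68 - 87) / (17.46/√26) = 1.659
p-value = 0.1097

Since p-value > α = 0.05, we fail to reject H₀.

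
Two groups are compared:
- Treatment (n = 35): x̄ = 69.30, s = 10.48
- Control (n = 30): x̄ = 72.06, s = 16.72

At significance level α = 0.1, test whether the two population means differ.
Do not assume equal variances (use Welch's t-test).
Welch's two-sample t-test:
H₀: μ₁ = μ₂
H₁: μ₁ ≠ μ₂
s₁²/n₁ = 10.48²/35 = 3.1380,  s₂²/n₂ = 16.72²/30 = 9.3186
SE = √(s₁²/n₁ + s₂²/n₂) = √(3.1380 + 9.3186) = 3.5294
df (Welch-Satterthwaite) = (s₁²/n₁ + s₂²/n₂)² / [(s₁²/n₁)²/(n₁-1) + (s₂²/n₂)²/(n₂-1)] ≈ 47.25
t = (x̄₁ - x̄₂) / SE = (69.30 - 72.06) / 3.5294 = -2.76 / 3.5294 = -0.782
p-value = 0.4381

Since p-value > α = 0.1, we fail to reject H₀.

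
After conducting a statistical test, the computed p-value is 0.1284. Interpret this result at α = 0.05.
Since p = 0.1284 > α = 0.05, fail to reject H₀.
There is insufficient evidence to reject the null hypothesis; the result is not statistically significant at the 0.05 level.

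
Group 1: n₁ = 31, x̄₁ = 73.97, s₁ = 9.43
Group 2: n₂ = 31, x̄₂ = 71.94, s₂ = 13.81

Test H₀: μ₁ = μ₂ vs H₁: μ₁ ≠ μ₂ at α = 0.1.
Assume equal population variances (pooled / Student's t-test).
Student's two-sample t-test (equal variances):
H₀: μ₁ = μ₂
H₁: μ₁ ≠ μ₂
df = n₁ + n₂ - 2 = 60
Pooled variance s_p² = [(n₁-1)s₁² + (n₂-1)s₂²] / (n₁ + n₂ - 2) = [(30)(9.43²) + (30)(13.81²)] / 60 = 139.8205
SE = √(s_p²(1/n₁ + 1/n₂)) = √(139.8205 × (1/31 + 1/31)) = 3.0034
t = (x̄₁ - x̄₂) / SE = (73.97 - 71.94) / 3.0034 = 2.03 / 3.0034 = 0.676
p-value = 0.5017

Since p-value > α = 0.1, we fail to reject H₀.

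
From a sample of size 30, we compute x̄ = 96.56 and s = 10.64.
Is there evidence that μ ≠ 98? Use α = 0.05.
One-sample t-test:
H₀: μ = 98
H₁: μ ≠ 98
df = n - 1 = 29
t = (x̄ - μ₀) / (s/√n) = (96.56 - 98) / (10.64/√30) = -0.741
p-value = 0.4645

Since p-value > α = 0.05, we fail to reject H₀.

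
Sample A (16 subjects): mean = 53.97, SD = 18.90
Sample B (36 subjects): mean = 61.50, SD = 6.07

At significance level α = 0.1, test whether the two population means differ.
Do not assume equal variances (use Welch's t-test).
Welch's two-sample t-test:
H₀: μ₁ = μ₂
H₁: μ₁ ≠ μ₂
s₁²/n₁ = 18.90²/16 = 22.3256,  s₂²/n₂ = 6.07²/36 = 1.0235
SE = √(s₁²/n₁ + s₂²/n₂) = √(22.3256 + 1.0235) = 4.8321
df (Welch-Satterthwaite) = (s₁²/n₁ + s₂²/n₂)² / [(s₁²/n₁)²/(n₁-1) + (s₂²/n₂)²/(n₂-1)] ≈ 16.39
t = (x̄₁ - x̄₂) / SE = (53.97 - 61.50) / 4.8321 = -7.53 / 4.8321 = -1.558
p-value = 0.1383

Since p-value > α = 0.1, we fail to reject H₀.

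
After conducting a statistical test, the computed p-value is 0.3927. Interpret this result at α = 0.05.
Since p = 0.3927 > α = 0.05, fail to reject H₀.
There is insufficient evidence to reject the null hypothesis; the result is not statistically significant at the 0.05 level.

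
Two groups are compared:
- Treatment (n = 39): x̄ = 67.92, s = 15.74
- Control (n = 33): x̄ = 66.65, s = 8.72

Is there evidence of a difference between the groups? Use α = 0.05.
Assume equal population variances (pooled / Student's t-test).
Student's two-sample t-test (equal variances):
H₀: μ₁ = μ₂
H₁: μ₁ ≠ μ₂
df = n₁ + n₂ - 2 = 70
Pooled variance s_p² = [(n₁-1)s₁² + (n₂-1)s₂²] / (n₁ + n₂ - 2) = [(38)(15.74²) + (32)(8.72²)] / 70 = 169.2520
SE = √(s_p²(1/n₁ + 1/n₂)) = √(169.2520 × (1/39 + 1/33)) = 3.0771
t = (x̄₁ - x̄₂) / SE = (67.92 - 66.65) / 3.0771 = 1.27 / 3.0771 = 0.413
p-value = 0.6811

Since p-value > α = 0.05, we fail to reject H₀.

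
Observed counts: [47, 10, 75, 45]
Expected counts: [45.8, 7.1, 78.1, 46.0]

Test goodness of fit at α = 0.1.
Chi-square goodness of fit test:
H₀: observed counts match expected distribution
H₁: observed counts differ from expected distribution
df = k - 1 = 3
χ² = Σ(O - E)²/E
   = (47 - 45.8)²/45.8 + (10 - 7.1)²/7.1 + (75 - 78.1)²/78.1 + (45 - 46.0)²/46.0
   = 0.031 + 1.185 + 0.123 + 0.022
   = 1.36
p-value = 0.7148

Since p-value > α = 0.1, we fail to reject H₀.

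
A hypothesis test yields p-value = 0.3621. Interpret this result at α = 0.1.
Since p = 0.3621 > α = 0.1, fail to reject H₀.
There is insufficient evidence to reject the null hypothesis; the result is not statistically significant at the 0.1 level.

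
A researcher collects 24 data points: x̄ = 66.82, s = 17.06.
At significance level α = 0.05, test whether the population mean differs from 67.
One-sample t-test:
H₀: μ = 67
H₁: μ ≠ 67
df = n - 1 = 23
t = (x̄ - μ₀) / (s/√n) = (66.82 - 67) / (17.06/√24) = -0.052
p-value = 0.9592

Since p-value > α = 0.05, we fail to reject H₀.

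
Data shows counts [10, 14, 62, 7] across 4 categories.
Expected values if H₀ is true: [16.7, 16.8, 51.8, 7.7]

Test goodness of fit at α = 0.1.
Chi-square goodness of fit test:
H₀: observed counts match expected distribution
H₁: observed counts differ from expected distribution
df = k - 1 = 3
χ² = Σ(O - E)²/E
   = (10 - 16.7)²/16.7 + (14 - 16.8)²/16.8 + (62 - 51.8)²/51.8 + (7 - 7.7)²/7.7
   = 2.688 + 0.467 + 2.008 + 0.064
   = 5.23
p-value = 0.1559

Since p-value > α = 0.1, we fail to reject H₀.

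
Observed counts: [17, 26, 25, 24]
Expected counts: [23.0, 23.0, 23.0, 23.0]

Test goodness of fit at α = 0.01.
Chi-square goodness of fit test:
H₀: observed counts match expected distribution
H₁: observed counts differ from expected distribution
df = k - 1 = 3
χ² = Σ(O - E)²/E
   = (17 - 23.0)²/23.0 + (26 - 23.0)²/23.0 + (25 - 23.0)²/23.0 + (24 - 23.0)²/23.0
   = 1.565 + 0.391 + 0.174 + 0.043
   = 2.17
p-value = 0.5371

Since p-value > α = 0.01, we fail to reject H₀.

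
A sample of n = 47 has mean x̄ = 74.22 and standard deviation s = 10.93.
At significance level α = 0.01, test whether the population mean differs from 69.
One-sample t-test:
H₀: μ = 69
H₁: μ ≠ 69
df = n - 1 = 46
t = (x̄ - μ₀) / (s/√n) = (74.22 - 69) / (10.93/√47) = 3.274
p-value = 0.0020

Since p-value < α = 0.01, we reject H₀.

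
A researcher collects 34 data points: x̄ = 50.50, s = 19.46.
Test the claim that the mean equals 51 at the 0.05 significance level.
One-sample t-test:
H₀: μ = 51
H₁: μ ≠ 51
df = n - 1 = 33
t = (x̄ - μ₀) / (s/√n) = (50.50 - 51) / (19.46/√34) = -0.150
p-value = 0.8818

Since p-value > α = 0.05, we fail to reject H₀.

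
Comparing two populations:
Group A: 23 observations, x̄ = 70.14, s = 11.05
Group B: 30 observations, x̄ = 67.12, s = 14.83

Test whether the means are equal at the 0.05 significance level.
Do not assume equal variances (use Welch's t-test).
Welch's two-sample t-test:
H₀: μ₁ = μ₂
H₁: μ₁ ≠ μ₂
s₁²/n₁ = 11.05²/23 = 5.3088,  s₂²/n₂ = 14.83²/30 = 7.3310
SE = √(s₁²/n₁ + s₂²/n₂) = √(5.3088 + 7.3310) = 3.5552
df (Welch-Satterthwaite) = (s₁²/n₁ + s₂²/n₂)² / [(s₁²/n₁)²/(n₁-1) + (s₂²/n₂)²/(n₂-1)] ≈ 50.97
t = (x̄₁ - x̄₂) / SE = (70.14 - 67.12) / 3.5552 = 3.02 / 3.5552 = 0.849
p-value = 0.3996

Since p-value > α = 0.05, we fail to reject H₀.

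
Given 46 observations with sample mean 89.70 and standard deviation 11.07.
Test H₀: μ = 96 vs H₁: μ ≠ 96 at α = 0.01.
One-sample t-test:
H₀: μ = 96
H₁: μ ≠ 96
df = n - 1 = 45
t = (x̄ - μ₀) / (s/√n) = (89.70 - 96) / (11.07/√46) = -3.860
p-value = 0.0004

Since p-value < α = 0.01, we reject H₀.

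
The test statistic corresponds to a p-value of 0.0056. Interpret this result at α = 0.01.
Since p = 0.0056 < α = 0.01, reject H₀.
There is sufficient evidence to reject the null hypothesis; the result is statistically significant at the 0.01 level.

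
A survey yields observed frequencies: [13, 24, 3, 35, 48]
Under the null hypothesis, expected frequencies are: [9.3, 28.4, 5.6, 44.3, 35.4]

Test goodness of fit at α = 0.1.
Chi-square goodness of fit test:
H₀: observed counts match expected distribution
H₁: observed counts differ from expected distribution
df = k - 1 = 4
χ² = Σ(O - E)²/E
   = (13 - 9.3)²/9.3 + (24 - 28.4)²/28.4 + (3 - 5.6)²/5.6 + (35 - 44.3)²/44.3 + (48 - 35.4)²/35.4
   = 1.472 + 0.682 + 1.207 + 1.952 + 4.485
   = 9.80
p-value = 0.0440

Since p-value < α = 0.1, we reject H₀.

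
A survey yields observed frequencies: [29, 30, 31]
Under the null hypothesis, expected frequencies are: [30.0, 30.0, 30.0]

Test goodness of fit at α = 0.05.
Chi-square goodness of fit test:
H₀: observed counts match expected distribution
H₁: observed counts differ from expected distribution
df = k - 1 = 2
χ² = Σ(O - E)²/E
   = (29 - 30.0)²/30.0 + (30 - 30.0)²/30.0 + (31 - 30.0)²/30.0
   = 0.033 + 0.000 + 0.033
   = 0.07
p-value = 0.9672

Since p-value > α = 0.05, we fail to reject H₀.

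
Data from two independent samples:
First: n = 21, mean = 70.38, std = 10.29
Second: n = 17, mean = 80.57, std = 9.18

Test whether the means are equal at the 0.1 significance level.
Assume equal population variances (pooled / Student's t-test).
Student's two-sample t-test (equal variances):
H₀: μ₁ = μ₂
H₁: μ₁ ≠ μ₂
df = n₁ + n₂ - 2 = 36
Pooled variance s_p² = [(n₁-1)s₁² + (n₂-1)s₂²] / (n₁ + n₂ - 2) = [(20)(10.29²) + (16)(9.18²)] / 36 = 96.2789
SE = √(s_p²(1/n₁ + 1/n₂)) = √(96.2789 × (1/21 + 1/17)) = 3.2013
t = (x̄₁ - x̄₂) / SE = (70.38 - 80.57) / 3.2013 = -10.19 / 3.2013 = -3.183
p-value = 0.0030

Since p-value < α = 0.1, we reject H₀.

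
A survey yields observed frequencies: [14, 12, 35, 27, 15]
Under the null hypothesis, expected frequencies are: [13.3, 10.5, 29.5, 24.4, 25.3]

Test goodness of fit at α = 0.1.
Chi-square goodness of fit test:
H₀: observed counts match expected distribution
H₁: observed counts differ from expected distribution
df = k - 1 = 4
χ² = Σ(O - E)²/E
   = (14 - 13.3)²/13.3 + (12 - 10.5)²/10.5 + (35 - 29.5)²/29.5 + (27 - 24.4)²/24.4 + (15 - 25.3)²/25.3
   = 0.037 + 0.214 + 1.025 + 0.277 + 4.193
   = 5.75
p-value = 0.2189

Since p-value > α = 0.1, we fail to reject H₀.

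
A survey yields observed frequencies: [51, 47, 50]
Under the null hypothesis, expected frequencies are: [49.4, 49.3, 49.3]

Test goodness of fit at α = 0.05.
Chi-square goodness of fit test:
H₀: observed counts match expected distribution
H₁: observed counts differ from expected distribution
df = k - 1 = 2
χ² = Σ(O - E)²/E
   = (51 - 49.4)²/49.4 + (47 - 49.3)²/49.3 + (50 - 49.3)²/49.3
   = 0.052 + 0.107 + 0.010
   = 0.17
p-value = 0.9189

Since p-value > α = 0.05, we fail to reject H₀.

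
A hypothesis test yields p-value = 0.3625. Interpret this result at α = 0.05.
Since p = 0.3625 > α = 0.05, fail to reject H₀.
There is insufficient evidence to reject the null hypothesis; the result is not statistically significant at the 0.05 level.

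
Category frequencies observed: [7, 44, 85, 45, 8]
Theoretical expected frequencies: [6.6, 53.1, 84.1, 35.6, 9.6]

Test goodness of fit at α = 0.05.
Chi-square goodness of fit test:
H₀: observed counts match expected distribution
H₁: observed counts differ from expected distribution
df = k - 1 = 4
χ² = Σ(O - E)²/E
   = (7 - 6.6)²/6.6 + (44 - 53.1)²/53.1 + (85 - 84.1)²/84.1 + (45 - 35.6)²/35.6 + (8 - 9.6)²/9.6
   = 0.024 + 1.560 + 0.010 + 2.482 + 0.267
   = 4.34
p-value = 0.3617

Since p-value > α = 0.05, we fail to reject H₀.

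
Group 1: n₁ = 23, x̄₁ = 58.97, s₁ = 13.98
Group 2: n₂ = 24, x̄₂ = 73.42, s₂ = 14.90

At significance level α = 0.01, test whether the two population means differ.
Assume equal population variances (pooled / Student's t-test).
Student's two-sample t-test (equal variances):
H₀: μ₁ = μ₂
H₁: μ₁ ≠ μ₂
df = n₁ + n₂ - 2 = 45
Pooled variance s_p² = [(n₁-1)s₁² + (n₂-1)s₂²] / (n₁ + n₂ - 2) = [(22)(13.98²) + (23)(14.90²)] / 45 = 209.0204
SE = √(s_p²(1/n₁ + 1/n₂)) = √(209.0204 × (1/23 + 1/24)) = 4.2187
t = (x̄₁ - x̄₂) / SE = (58.97 - 73.42) / 4.2187 = -14.45 / 4.2187 = -3.425
p-value = 0.0013

Since p-value < α = 0.01, we reject H₀.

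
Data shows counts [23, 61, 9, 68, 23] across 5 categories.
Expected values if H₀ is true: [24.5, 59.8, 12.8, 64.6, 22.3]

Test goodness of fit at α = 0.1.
Chi-square goodness of fit test:
H₀: observed counts match expected distribution
H₁: observed counts differ from expected distribution
df = k - 1 = 4
χ² = Σ(O - E)²/E
   = (23 - 24.5)²/24.5 + (61 - 59.8)²/59.8 + (9 - 12.8)²/12.8 + (68 - 64.6)²/64.6 + (23 - 22.3)²/22.3
   = 0.092 + 0.024 + 1.128 + 0.179 + 0.022
   = 1.44
p-value = 0.8363

Since p-value > α = 0.1, we fail to reject H₀.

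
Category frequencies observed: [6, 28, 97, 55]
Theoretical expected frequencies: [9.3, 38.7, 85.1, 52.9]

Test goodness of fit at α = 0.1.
Chi-square goodness of fit test:
H₀: observed counts match expected distribution
H₁: observed counts differ from expected distribution
df = k - 1 = 3
χ² = Σ(O - E)²/E
   = (6 - 9.3)²/9.3 + (28 - 38.7)²/38.7 + (97 - 85.1)²/85.1 + (55 - 52.9)²/52.9
   = 1.171 + 2.958 + 1.664 + 0.083
   = 5.88
p-value = 0.1178

Since p-value > α = 0.1, we fail to reject H₀.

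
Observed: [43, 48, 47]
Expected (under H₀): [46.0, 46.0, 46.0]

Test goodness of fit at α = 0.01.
Chi-square goodness of fit test:
H₀: observed counts match expected distribution
H₁: observed counts differ from expected distribution
df = k - 1 = 2
χ² = Σ(O - E)²/E
   = (43 - 46.0)²/46.0 + (48 - 46.0)²/46.0 + (47 - 46.0)²/46.0
   = 0.196 + 0.087 + 0.022
   = 0.30
p-value = 0.8588

Since p-value > α = 0.01, we fail to reject H₀.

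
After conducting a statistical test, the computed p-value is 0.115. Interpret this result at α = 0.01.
Since p = 0.115 > α = 0.01, fail to reject H₀.
There is insufficient evidence to reject the null hypothesis; the result is not statistically significant at the 0.01 level.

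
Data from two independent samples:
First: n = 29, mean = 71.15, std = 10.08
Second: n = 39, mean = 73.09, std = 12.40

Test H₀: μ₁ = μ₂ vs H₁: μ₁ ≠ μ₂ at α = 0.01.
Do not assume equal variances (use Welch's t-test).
Welch's two-sample t-test:
H₀: μ₁ = μ₂
H₁: μ₁ ≠ μ₂
s₁²/n₁ = 10.08²/29 = 3.5037,  s₂²/n₂ = 12.40²/39 = 3.9426
SE = √(s₁²/n₁ + s₂²/n₂) = √(3.5037 + 3.9426) = 2.7288
df (Welch-Satterthwaite) = (s₁²/n₁ + s₂²/n₂)² / [(s₁²/n₁)²/(n₁-1) + (s₂²/n₂)²/(n₂-1)] ≈ 65.43
t = (x̄₁ - x̄₂) / SE = (71.15 - 73.09) / 2.7288 = -1.94 / 2.7288 = -0.711
p-value = 0.4796

Since p-value > α = 0.01, we fail to reject H₀.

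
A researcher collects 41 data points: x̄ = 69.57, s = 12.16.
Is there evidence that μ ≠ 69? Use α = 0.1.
One-sample t-test:
H₀: μ = 69
H₁: μ ≠ 69
df = n - 1 = 40
t = (x̄ - μ₀) / (s/√n) = (69.57 - 69) / (12.16/√41) = 0.300
p-value = 0.7656

Since p-value > α = 0.1, we fail to reject H₀.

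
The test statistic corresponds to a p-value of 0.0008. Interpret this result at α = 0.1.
Since p = 0.0008 < α = 0.1, reject H₀.
There is sufficient evidence to reject the null hypothesis; the result is statistically significant at the 0.1 level.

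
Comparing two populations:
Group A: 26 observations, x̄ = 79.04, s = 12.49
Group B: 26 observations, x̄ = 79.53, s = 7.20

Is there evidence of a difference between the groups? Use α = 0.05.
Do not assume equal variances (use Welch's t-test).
Welch's two-sample t-test:
H₀: μ₁ = μ₂
H₁: μ₁ ≠ μ₂
s₁²/n₁ = 12.49²/26 = 6.0000,  s₂²/n₂ = 7.20²/26 = 1.9938
SE = √(s₁²/n₁ + s₂²/n₂) = √(6.0000 + 1.9938) = 2.8273
df (Welch-Satterthwaite) = (s₁²/n₁ + s₂²/n₂)² / [(s₁²/n₁)²/(n₁-1) + (s₂²/n₂)²/(n₂-1)] ≈ 39.96
t = (x̄₁ - x̄₂) / SE = (79.04 - 79.53) / 2.8273 = -0.49 / 2.8273 = -0.173
p-value = 0.8633

Since p-value > α = 0.05, we fail to reject H₀.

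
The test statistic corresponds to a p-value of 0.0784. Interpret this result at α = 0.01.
Since p = 0.0784 > α = 0.01, fail to reject H₀.
There is insufficient evidence to reject the null hypothesis; the result is not statistically significant at the 0.01 level.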